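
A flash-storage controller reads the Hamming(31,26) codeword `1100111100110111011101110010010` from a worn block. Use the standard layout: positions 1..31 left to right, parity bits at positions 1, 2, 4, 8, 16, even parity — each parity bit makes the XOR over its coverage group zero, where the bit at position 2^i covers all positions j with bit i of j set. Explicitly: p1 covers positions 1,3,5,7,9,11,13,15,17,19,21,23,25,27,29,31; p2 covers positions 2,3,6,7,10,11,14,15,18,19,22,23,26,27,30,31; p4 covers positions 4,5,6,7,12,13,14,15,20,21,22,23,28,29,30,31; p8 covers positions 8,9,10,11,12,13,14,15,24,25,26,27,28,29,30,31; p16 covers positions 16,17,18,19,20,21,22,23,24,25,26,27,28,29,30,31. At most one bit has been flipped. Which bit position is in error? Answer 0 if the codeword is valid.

16

s1: b1⊕b3⊕b5⊕b7⊕b9⊕b11⊕b13⊕b15⊕b17⊕b19⊕b21⊕b23⊕b25⊕b27⊕b29⊕b31 = 1⊕0⊕1⊕1⊕0⊕1⊕0⊕1⊕0⊕1⊕0⊕1⊕0⊕1⊕0⊕0 = 0
s2: b2⊕b3⊕b6⊕b7⊕b10⊕b11⊕b14⊕b15⊕b18⊕b19⊕b22⊕b23⊕b26⊕b27⊕b30⊕b31 = 1⊕0⊕1⊕1⊕0⊕1⊕1⊕1⊕1⊕1⊕1⊕1⊕0⊕1⊕1⊕0 = 0
s4: b4⊕b5⊕b6⊕b7⊕b12⊕b13⊕b14⊕b15⊕b20⊕b21⊕b22⊕b23⊕b28⊕b29⊕b30⊕b31 = 0⊕1⊕1⊕1⊕1⊕0⊕1⊕1⊕1⊕0⊕1⊕1⊕0⊕0⊕1⊕0 = 0
s8: b8⊕b9⊕b10⊕b11⊕b12⊕b13⊕b14⊕b15⊕b24⊕b25⊕b26⊕b27⊕b28⊕b29⊕b30⊕b31 = 1⊕0⊕0⊕1⊕1⊕0⊕1⊕1⊕1⊕0⊕0⊕1⊕0⊕0⊕1⊕0 = 0
s16: b16⊕b17⊕b18⊕b19⊕b20⊕b21⊕b22⊕b23⊕b24⊕b25⊕b26⊕b27⊕b28⊕b29⊕b30⊕b31 = 1⊕0⊕1⊕1⊕1⊕0⊕1⊕1⊕1⊕0⊕0⊕1⊕0⊕0⊕1⊕0 = 1
Syndrome (s16...s1) = 10000 → position 16.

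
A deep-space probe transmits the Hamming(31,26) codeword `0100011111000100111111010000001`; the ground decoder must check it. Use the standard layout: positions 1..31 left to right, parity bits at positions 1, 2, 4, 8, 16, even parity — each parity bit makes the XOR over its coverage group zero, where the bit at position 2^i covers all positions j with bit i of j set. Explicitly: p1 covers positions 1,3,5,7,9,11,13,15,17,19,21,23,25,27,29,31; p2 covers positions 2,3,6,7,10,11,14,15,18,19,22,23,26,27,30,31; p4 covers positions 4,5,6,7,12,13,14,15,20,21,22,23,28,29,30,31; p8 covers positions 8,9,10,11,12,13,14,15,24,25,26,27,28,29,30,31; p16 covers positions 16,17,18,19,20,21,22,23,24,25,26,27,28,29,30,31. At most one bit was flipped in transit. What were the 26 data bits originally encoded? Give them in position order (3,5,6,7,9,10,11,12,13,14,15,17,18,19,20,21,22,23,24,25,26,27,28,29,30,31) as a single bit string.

00011100010111111010000001

s1: b1⊕b3⊕b5⊕b7⊕b9⊕b11⊕b13⊕b15⊕b17⊕b19⊕b21⊕b23⊕b25⊕b27⊕b29⊕b31 = 0⊕0⊕0⊕1⊕1⊕0⊕0⊕0⊕1⊕1⊕1⊕0⊕0⊕0⊕0⊕1 = 0
s2: b2⊕b3⊕b6⊕b7⊕b10⊕b11⊕b14⊕b15⊕b18⊕b19⊕b22⊕b23⊕b26⊕b27⊕b30⊕b31 = 1⊕0⊕1⊕1⊕1⊕0⊕1⊕0⊕1⊕1⊕1⊕0⊕0⊕0⊕0⊕1 = 1
s4: b4⊕b5⊕b6⊕b7⊕b12⊕b13⊕b14⊕b15⊕b20⊕b21⊕b22⊕b23⊕b28⊕b29⊕b30⊕b31 = 0⊕0⊕1⊕1⊕0⊕0⊕1⊕0⊕1⊕1⊕1⊕0⊕0⊕0⊕0⊕1 = 1
s8: b8⊕b9⊕b10⊕b11⊕b12⊕b13⊕b14⊕b15⊕b24⊕b25⊕b26⊕b27⊕b28⊕b29⊕b30⊕b31 = 1⊕1⊕1⊕0⊕0⊕0⊕1⊕0⊕1⊕0⊕0⊕0⊕0⊕0⊕0⊕1 = 0
s16: b16⊕b17⊕b18⊕b19⊕b20⊕b21⊕b22⊕b23⊕b24⊕b25⊕b26⊕b27⊕b28⊕b29⊕b30⊕b31 = 0⊕1⊕1⊕1⊕1⊕1⊕1⊕0⊕1⊕0⊕0⊕0⊕0⊕0⊕0⊕1 = 0
Syndrome (s16...s1) = 00110 → position 6.
Flip bit 6: corrected codeword = 0100001111000100111111010000001
Data bits at positions 3,5,6,7,9,10,11,12,13,14,15,17,18,19,20,21,22,23,24,25,26,27,28,29,30,31: 00011100010111111010000001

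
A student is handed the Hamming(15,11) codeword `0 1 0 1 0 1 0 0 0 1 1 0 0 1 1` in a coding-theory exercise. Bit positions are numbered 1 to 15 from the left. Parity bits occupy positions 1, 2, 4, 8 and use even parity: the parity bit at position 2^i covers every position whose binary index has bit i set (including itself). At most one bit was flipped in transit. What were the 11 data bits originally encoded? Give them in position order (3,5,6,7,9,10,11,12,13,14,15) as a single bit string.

s1: b1⊕b3⊕b5⊕b7⊕b9⊕b11⊕b13⊕b15 = 0⊕0⊕0⊕0⊕0⊕1⊕0⊕1 = 0
s2: b2⊕b3⊕b6⊕b7⊕b10⊕b11⊕b14⊕b15 = 1⊕0⊕1⊕0⊕1⊕1⊕1⊕1 = 0
s4: b4⊕b5⊕b6⊕b7⊕b12⊕b13⊕b14⊕b15 = 1⊕0⊕1⊕0⊕0⊕0⊕1⊕1 = 0
s8: b8⊕b9⊕b10⊕b11⊕b12⊕b13⊕b14⊕b15 = 0⊕0⊕1⊕1⊕0⊕0⊕1⊕1 = 0
Syndrome (s8...s1) = 0000 → position 0 (no error).
No correction needed.
Data bits at positions 3,5,6,7,9,10,11,12,13,14,15: 00100110011

00100110011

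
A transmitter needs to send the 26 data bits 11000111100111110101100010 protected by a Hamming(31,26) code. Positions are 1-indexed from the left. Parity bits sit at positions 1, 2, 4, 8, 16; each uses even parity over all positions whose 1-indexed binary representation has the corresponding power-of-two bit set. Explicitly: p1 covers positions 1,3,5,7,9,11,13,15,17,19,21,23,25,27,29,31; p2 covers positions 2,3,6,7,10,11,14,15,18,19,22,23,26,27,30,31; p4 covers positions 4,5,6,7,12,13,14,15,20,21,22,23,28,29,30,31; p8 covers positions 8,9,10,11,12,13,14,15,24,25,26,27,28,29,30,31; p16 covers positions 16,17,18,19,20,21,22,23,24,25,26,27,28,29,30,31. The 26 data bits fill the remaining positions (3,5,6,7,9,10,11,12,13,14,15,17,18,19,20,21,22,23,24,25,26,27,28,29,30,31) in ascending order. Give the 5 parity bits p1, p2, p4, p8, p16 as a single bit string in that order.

10111

Place data bits at non-power-of-two positions: b3=1, b5=1, b6=0, b7=0, b9=0, b10=1, b11=1, b12=1, b13=1, b14=0, b15=0, b17=1, b18=1, b19=1, b20=1, b21=1, b22=0, b23=1, b24=0, b25=1, b26=1, b27=0, b28=0, b29=0, b30=1, b31=0.
p1 = XOR of data positions {3,5,7,9,11,13,15,17,19,21,23,25,27,29,31} = 1⊕1⊕0⊕0⊕1⊕1⊕0⊕1⊕1⊕1⊕1⊕1⊕0⊕0⊕0 = 1
p2 = XOR of data positions {3,6,7,10,11,14,15,18,19,22,23,26,27,30,31} = 1⊕0⊕0⊕1⊕1⊕0⊕0⊕1⊕1⊕0⊕1⊕1⊕0⊕1⊕0 = 0
p4 = XOR of data positions {5,6,7,12,13,14,15,20,21,22,23,28,29,30,31} = 1⊕0⊕0⊕1⊕1⊕0⊕0⊕1⊕1⊕0⊕1⊕0⊕0⊕1⊕0 = 1
p8 = XOR of data positions {9,10,11,12,13,14,15,24,25,26,27,28,29,30,31} = 0⊕1⊕1⊕1⊕1⊕0⊕0⊕0⊕1⊕1⊕0⊕0⊕0⊕1⊕0 = 1
p16 = XOR of data positions {17,18,19,20,21,22,23,24,25,26,27,28,29,30,31} = 1⊕1⊕1⊕1⊕1⊕0⊕1⊕0⊕1⊕1⊕0⊕0⊕0⊕1⊕0 = 1
Parity bits p1,p2,p4,p8,p16 = 10111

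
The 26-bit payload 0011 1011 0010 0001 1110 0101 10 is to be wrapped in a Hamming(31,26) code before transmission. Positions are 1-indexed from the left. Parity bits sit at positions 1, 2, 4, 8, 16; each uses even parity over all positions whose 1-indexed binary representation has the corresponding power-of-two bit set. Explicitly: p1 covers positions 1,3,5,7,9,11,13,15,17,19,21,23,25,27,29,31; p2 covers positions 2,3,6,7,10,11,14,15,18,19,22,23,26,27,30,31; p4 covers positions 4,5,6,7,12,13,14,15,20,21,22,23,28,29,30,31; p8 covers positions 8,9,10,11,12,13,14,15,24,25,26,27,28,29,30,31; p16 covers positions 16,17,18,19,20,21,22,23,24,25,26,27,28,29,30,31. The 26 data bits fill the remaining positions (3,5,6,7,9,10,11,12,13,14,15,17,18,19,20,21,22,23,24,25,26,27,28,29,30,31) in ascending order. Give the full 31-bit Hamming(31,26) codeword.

Place data bits at non-power-of-two positions: b3=0, b5=0, b6=1, b7=1, b9=1, b10=0, b11=1, b12=1, b13=0, b14=0, b15=1, b17=0, b18=0, b19=0, b20=0, b21=1, b22=1, b23=1, b24=1, b25=0, b26=0, b27=1, b28=0, b29=1, b30=1, b31=0.
p1 = XOR of data positions {3,5,7,9,11,13,15,17,19,21,23,25,27,29,31} = 0⊕0⊕1⊕1⊕1⊕0⊕1⊕0⊕0⊕1⊕1⊕0⊕1⊕1⊕0 = 0
p2 = XOR of data positions {3,6,7,10,11,14,15,18,19,22,23,26,27,30,31} = 0⊕1⊕1⊕0⊕1⊕0⊕1⊕0⊕0⊕1⊕1⊕0⊕1⊕1⊕0 = 0
p4 = XOR of data positions {5,6,7,12,13,14,15,20,21,22,23,28,29,30,31} = 0⊕1⊕1⊕1⊕0⊕0⊕1⊕0⊕1⊕1⊕1⊕0⊕1⊕1⊕0 = 1
p8 = XOR of data positions {9,10,11,12,13,14,15,24,25,26,27,28,29,30,31} = 1⊕0⊕1⊕1⊕0⊕0⊕1⊕1⊕0⊕0⊕1⊕0⊕1⊕1⊕0 = 0
p16 = XOR of data positions {17,18,19,20,21,22,23,24,25,26,27,28,29,30,31} = 0⊕0⊕0⊕0⊕1⊕1⊕1⊕1⊕0⊕0⊕1⊕0⊕1⊕1⊕0 = 1
Codeword b1..b31 = 0001011010110011000011110010110

0001011010110011000011110010110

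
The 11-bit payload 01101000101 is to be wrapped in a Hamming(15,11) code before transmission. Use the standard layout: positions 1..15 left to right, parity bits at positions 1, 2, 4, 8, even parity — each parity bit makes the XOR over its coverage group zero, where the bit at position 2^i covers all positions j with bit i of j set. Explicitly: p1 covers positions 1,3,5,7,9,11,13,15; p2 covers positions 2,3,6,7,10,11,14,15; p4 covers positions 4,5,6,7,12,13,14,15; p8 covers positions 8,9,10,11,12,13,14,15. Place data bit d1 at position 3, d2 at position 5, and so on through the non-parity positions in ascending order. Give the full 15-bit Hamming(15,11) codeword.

000011011000101

Place data bits at non-power-of-two positions: b3=0, b5=1, b6=1, b7=0, b9=1, b10=0, b11=0, b12=0, b13=1, b14=0, b15=1.
p1 = XOR of data positions {3,5,7,9,11,13,15} = 0⊕1⊕0⊕1⊕0⊕1⊕1 = 0
p2 = XOR of data positions {3,6,7,10,11,14,15} = 0⊕1⊕0⊕0⊕0⊕0⊕1 = 0
p4 = XOR of data positions {5,6,7,12,13,14,15} = 1⊕1⊕0⊕0⊕1⊕0⊕1 = 0
p8 = XOR of data positions {9,10,11,12,13,14,15} = 1⊕0⊕0⊕0⊕1⊕0⊕1 = 1
Codeword b1..b15 = 000011011000101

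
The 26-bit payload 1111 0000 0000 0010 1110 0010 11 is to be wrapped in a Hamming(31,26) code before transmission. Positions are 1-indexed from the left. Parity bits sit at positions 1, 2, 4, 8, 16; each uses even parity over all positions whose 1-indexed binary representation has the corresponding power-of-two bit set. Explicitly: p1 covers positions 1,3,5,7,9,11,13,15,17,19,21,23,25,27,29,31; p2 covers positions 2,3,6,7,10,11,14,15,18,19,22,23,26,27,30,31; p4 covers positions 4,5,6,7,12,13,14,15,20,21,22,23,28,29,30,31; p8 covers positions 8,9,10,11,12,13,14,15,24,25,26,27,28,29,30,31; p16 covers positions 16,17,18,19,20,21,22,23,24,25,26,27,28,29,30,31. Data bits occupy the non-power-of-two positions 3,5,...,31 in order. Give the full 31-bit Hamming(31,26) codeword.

1111111000000001000101110001011

Place data bits at non-power-of-two positions: b3=1, b5=1, b6=1, b7=1, b9=0, b10=0, b11=0, b12=0, b13=0, b14=0, b15=0, b17=0, b18=0, b19=0, b20=1, b21=0, b22=1, b23=1, b24=1, b25=0, b26=0, b27=0, b28=1, b29=0, b30=1, b31=1.
p1 = XOR of data positions {3,5,7,9,11,13,15,17,19,21,23,25,27,29,31} = 1⊕1⊕1⊕0⊕0⊕0⊕0⊕0⊕0⊕0⊕1⊕0⊕0⊕0⊕1 = 1
p2 = XOR of data positions {3,6,7,10,11,14,15,18,19,22,23,26,27,30,31} = 1⊕1⊕1⊕0⊕0⊕0⊕0⊕0⊕0⊕1⊕1⊕0⊕0⊕1⊕1 = 1
p4 = XOR of data positions {5,6,7,12,13,14,15,20,21,22,23,28,29,30,31} = 1⊕1⊕1⊕0⊕0⊕0⊕0⊕1⊕0⊕1⊕1⊕1⊕0⊕1⊕1 = 1
p8 = XOR of data positions {9,10,11,12,13,14,15,24,25,26,27,28,29,30,31} = 0⊕0⊕0⊕0⊕0⊕0⊕0⊕1⊕0⊕0⊕0⊕1⊕0⊕1⊕1 = 0
p16 = XOR of data positions {17,18,19,20,21,22,23,24,25,26,27,28,29,30,31} = 0⊕0⊕0⊕1⊕0⊕1⊕1⊕1⊕0⊕0⊕0⊕1⊕0⊕1⊕1 = 1
Codeword b1..b31 = 1111111000000001000101110001011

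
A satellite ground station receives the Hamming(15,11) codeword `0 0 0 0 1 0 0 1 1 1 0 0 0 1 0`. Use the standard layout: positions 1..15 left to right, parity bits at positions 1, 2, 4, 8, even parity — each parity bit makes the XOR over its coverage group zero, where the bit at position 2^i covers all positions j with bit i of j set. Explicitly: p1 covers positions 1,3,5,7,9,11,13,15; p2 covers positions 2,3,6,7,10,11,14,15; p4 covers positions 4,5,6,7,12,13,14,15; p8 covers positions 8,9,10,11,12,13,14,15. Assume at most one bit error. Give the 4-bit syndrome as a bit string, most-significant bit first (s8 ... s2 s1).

0000

s1: b1⊕b3⊕b5⊕b7⊕b9⊕b11⊕b13⊕b15 = 0⊕0⊕1⊕0⊕1⊕0⊕0⊕0 = 0
s2: b2⊕b3⊕b6⊕b7⊕b10⊕b11⊕b14⊕b15 = 0⊕0⊕0⊕0⊕1⊕0⊕1⊕0 = 0
s4: b4⊕b5⊕b6⊕b7⊕b12⊕b13⊕b14⊕b15 = 0⊕1⊕0⊕0⊕0⊕0⊕1⊕0 = 0
s8: b8⊕b9⊕b10⊕b11⊕b12⊕b13⊕b14⊕b15 = 1⊕1⊕1⊕0⊕0⊕0⊕1⊕0 = 0
Syndrome (s8...s1) = 0000 → position 0 (no error).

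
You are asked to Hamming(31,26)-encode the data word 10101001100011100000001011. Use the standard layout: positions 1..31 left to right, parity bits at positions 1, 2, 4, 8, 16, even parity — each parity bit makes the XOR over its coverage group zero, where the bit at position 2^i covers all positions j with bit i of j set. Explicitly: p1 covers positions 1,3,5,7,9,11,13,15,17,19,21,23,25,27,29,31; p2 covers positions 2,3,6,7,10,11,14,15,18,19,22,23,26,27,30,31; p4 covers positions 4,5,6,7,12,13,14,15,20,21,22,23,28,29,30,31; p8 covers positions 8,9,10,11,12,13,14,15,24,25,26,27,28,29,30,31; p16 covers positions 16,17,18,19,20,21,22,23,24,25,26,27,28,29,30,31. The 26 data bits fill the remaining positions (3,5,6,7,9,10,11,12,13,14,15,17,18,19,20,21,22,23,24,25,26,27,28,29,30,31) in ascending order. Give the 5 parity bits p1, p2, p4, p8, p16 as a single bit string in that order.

Place data bits at non-power-of-two positions: b3=1, b5=0, b6=1, b7=0, b9=1, b10=0, b11=0, b12=1, b13=1, b14=0, b15=0, b17=0, b18=1, b19=1, b20=1, b21=0, b22=0, b23=0, b24=0, b25=0, b26=0, b27=0, b28=1, b29=0, b30=1, b31=1.
p1 = XOR of data positions {3,5,7,9,11,13,15,17,19,21,23,25,27,29,31} = 1⊕0⊕0⊕1⊕0⊕1⊕0⊕0⊕1⊕0⊕0⊕0⊕0⊕0⊕1 = 1
p2 = XOR of data positions {3,6,7,10,11,14,15,18,19,22,23,26,27,30,31} = 1⊕1⊕0⊕0⊕0⊕0⊕0⊕1⊕1⊕0⊕0⊕0⊕0⊕1⊕1 = 0
p4 = XOR of data positions {5,6,7,12,13,14,15,20,21,22,23,28,29,30,31} = 0⊕1⊕0⊕1⊕1⊕0⊕0⊕1⊕0⊕0⊕0⊕1⊕0⊕1⊕1 = 1
p8 = XOR of data positions {9,10,11,12,13,14,15,24,25,26,27,28,29,30,31} = 1⊕0⊕0⊕1⊕1⊕0⊕0⊕0⊕0⊕0⊕0⊕1⊕0⊕1⊕1 = 0
p16 = XOR of data positions {17,18,19,20,21,22,23,24,25,26,27,28,29,30,31} = 0⊕1⊕1⊕1⊕0⊕0⊕0⊕0⊕0⊕0⊕0⊕1⊕0⊕1⊕1 = 0
Parity bits p1,p2,p4,p8,p16 = 10100

10100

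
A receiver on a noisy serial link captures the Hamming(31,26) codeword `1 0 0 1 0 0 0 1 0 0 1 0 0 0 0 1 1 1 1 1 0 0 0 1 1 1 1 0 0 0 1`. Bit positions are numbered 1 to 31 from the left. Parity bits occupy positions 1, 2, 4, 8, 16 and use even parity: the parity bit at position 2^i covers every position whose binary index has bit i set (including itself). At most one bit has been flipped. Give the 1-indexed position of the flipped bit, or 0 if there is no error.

13

s1: b1⊕b3⊕b5⊕b7⊕b9⊕b11⊕b13⊕b15⊕b17⊕b19⊕b21⊕b23⊕b25⊕b27⊕b29⊕b31 = 1⊕0⊕0⊕0⊕0⊕1⊕0⊕0⊕1⊕1⊕0⊕0⊕1⊕1⊕0⊕1 = 1
s2: b2⊕b3⊕b6⊕b7⊕b10⊕b11⊕b14⊕b15⊕b18⊕b19⊕b22⊕b23⊕b26⊕b27⊕b30⊕b31 = 0⊕0⊕0⊕0⊕0⊕1⊕0⊕0⊕1⊕1⊕0⊕0⊕1⊕1⊕0⊕1 = 0
s4: b4⊕b5⊕b6⊕b7⊕b12⊕b13⊕b14⊕b15⊕b20⊕b21⊕b22⊕b23⊕b28⊕b29⊕b30⊕b31 = 1⊕0⊕0⊕0⊕0⊕0⊕0⊕0⊕1⊕0⊕0⊕0⊕0⊕0⊕0⊕1 = 1
s8: b8⊕b9⊕b10⊕b11⊕b12⊕b13⊕b14⊕b15⊕b24⊕b25⊕b26⊕b27⊕b28⊕b29⊕b30⊕b31 = 1⊕0⊕0⊕1⊕0⊕0⊕0⊕0⊕1⊕1⊕1⊕1⊕0⊕0⊕0⊕1 = 1
s16: b16⊕b17⊕b18⊕b19⊕b20⊕b21⊕b22⊕b23⊕b24⊕b25⊕b26⊕b27⊕b28⊕b29⊕b30⊕b31 = 1⊕1⊕1⊕1⊕1⊕0⊕0⊕0⊕1⊕1⊕1⊕1⊕0⊕0⊕0⊕1 = 0
Syndrome (s16...s1) = 01101 → position 13.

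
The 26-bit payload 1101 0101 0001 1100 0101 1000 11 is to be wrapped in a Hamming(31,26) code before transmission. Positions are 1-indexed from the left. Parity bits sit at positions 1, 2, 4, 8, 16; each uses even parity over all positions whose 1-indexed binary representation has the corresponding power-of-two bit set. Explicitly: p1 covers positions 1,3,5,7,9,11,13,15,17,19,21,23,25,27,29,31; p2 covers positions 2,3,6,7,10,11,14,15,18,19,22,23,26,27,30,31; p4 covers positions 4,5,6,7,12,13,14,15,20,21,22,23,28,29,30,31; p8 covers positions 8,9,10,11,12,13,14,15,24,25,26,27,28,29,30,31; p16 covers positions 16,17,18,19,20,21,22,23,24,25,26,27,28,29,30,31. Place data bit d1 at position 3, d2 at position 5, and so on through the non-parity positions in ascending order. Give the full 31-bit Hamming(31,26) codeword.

Place data bits at non-power-of-two positions: b3=1, b5=1, b6=0, b7=1, b9=0, b10=1, b11=0, b12=1, b13=0, b14=0, b15=0, b17=1, b18=1, b19=1, b20=0, b21=0, b22=0, b23=1, b24=0, b25=1, b26=1, b27=0, b28=0, b29=0, b30=1, b31=1.
p1 = XOR of data positions {3,5,7,9,11,13,15,17,19,21,23,25,27,29,31} = 1⊕1⊕1⊕0⊕0⊕0⊕0⊕1⊕1⊕0⊕1⊕1⊕0⊕0⊕1 = 0
p2 = XOR of data positions {3,6,7,10,11,14,15,18,19,22,23,26,27,30,31} = 1⊕0⊕1⊕1⊕0⊕0⊕0⊕1⊕1⊕0⊕1⊕1⊕0⊕1⊕1 = 1
p4 = XOR of data positions {5,6,7,12,13,14,15,20,21,22,23,28,29,30,31} = 1⊕0⊕1⊕1⊕0⊕0⊕0⊕0⊕0⊕0⊕1⊕0⊕0⊕1⊕1 = 0
p8 = XOR of data positions {9,10,11,12,13,14,15,24,25,26,27,28,29,30,31} = 0⊕1⊕0⊕1⊕0⊕0⊕0⊕0⊕1⊕1⊕0⊕0⊕0⊕1⊕1 = 0
p16 = XOR of data positions {17,18,19,20,21,22,23,24,25,26,27,28,29,30,31} = 1⊕1⊕1⊕0⊕0⊕0⊕1⊕0⊕1⊕1⊕0⊕0⊕0⊕1⊕1 = 0
Codeword b1..b31 = 0110101001010000111000101100011

0110101001010000111000101100011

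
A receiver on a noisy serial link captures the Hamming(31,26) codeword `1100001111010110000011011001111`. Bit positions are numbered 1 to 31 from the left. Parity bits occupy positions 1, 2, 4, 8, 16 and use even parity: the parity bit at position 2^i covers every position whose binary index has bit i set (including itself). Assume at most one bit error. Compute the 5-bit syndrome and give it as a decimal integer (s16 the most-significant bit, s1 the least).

0

s1: b1⊕b3⊕b5⊕b7⊕b9⊕b11⊕b13⊕b15⊕b17⊕b19⊕b21⊕b23⊕b25⊕b27⊕b29⊕b31 = 1⊕0⊕0⊕1⊕1⊕0⊕0⊕1⊕0⊕0⊕1⊕0⊕1⊕0⊕1⊕1 = 0
s2: b2⊕b3⊕b6⊕b7⊕b10⊕b11⊕b14⊕b15⊕b18⊕b19⊕b22⊕b23⊕b26⊕b27⊕b30⊕b31 = 1⊕0⊕0⊕1⊕1⊕0⊕1⊕1⊕0⊕0⊕1⊕0⊕0⊕0⊕1⊕1 = 0
s4: b4⊕b5⊕b6⊕b7⊕b12⊕b13⊕b14⊕b15⊕b20⊕b21⊕b22⊕b23⊕b28⊕b29⊕b30⊕b31 = 0⊕0⊕0⊕1⊕1⊕0⊕1⊕1⊕0⊕1⊕1⊕0⊕1⊕1⊕1⊕1 = 0
s8: b8⊕b9⊕b10⊕b11⊕b12⊕b13⊕b14⊕b15⊕b24⊕b25⊕b26⊕b27⊕b28⊕b29⊕b30⊕b31 = 1⊕1⊕1⊕0⊕1⊕0⊕1⊕1⊕1⊕1⊕0⊕0⊕1⊕1⊕1⊕1 = 0
s16: b16⊕b17⊕b18⊕b19⊕b20⊕b21⊕b22⊕b23⊕b24⊕b25⊕b26⊕b27⊕b28⊕b29⊕b30⊕b31 = 0⊕0⊕0⊕0⊕0⊕1⊕1⊕0⊕1⊕1⊕0⊕0⊕1⊕1⊕1⊕1 = 0
Syndrome (s16...s1) = 00000 → position 0 (no error).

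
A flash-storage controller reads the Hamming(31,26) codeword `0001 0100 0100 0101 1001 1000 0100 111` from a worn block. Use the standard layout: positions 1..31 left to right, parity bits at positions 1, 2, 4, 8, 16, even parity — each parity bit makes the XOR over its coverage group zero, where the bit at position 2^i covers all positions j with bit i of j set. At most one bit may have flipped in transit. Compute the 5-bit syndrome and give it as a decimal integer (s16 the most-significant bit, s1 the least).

0

s1: b1⊕b3⊕b5⊕b7⊕b9⊕b11⊕b13⊕b15⊕b17⊕b19⊕b21⊕b23⊕b25⊕b27⊕b29⊕b31 = 0⊕0⊕0⊕0⊕0⊕0⊕0⊕0⊕1⊕0⊕1⊕0⊕0⊕0⊕1⊕1 = 0
s2: b2⊕b3⊕b6⊕b7⊕b10⊕b11⊕b14⊕b15⊕b18⊕b19⊕b22⊕b23⊕b26⊕b27⊕b30⊕b31 = 0⊕0⊕1⊕0⊕1⊕0⊕1⊕0⊕0⊕0⊕0⊕0⊕1⊕0⊕1⊕1 = 0
s4: b4⊕b5⊕b6⊕b7⊕b12⊕b13⊕b14⊕b15⊕b20⊕b21⊕b22⊕b23⊕b28⊕b29⊕b30⊕b31 = 1⊕0⊕1⊕0⊕0⊕0⊕1⊕0⊕1⊕1⊕0⊕0⊕0⊕1⊕1⊕1 = 0
s8: b8⊕b9⊕b10⊕b11⊕b12⊕b13⊕b14⊕b15⊕b24⊕b25⊕b26⊕b27⊕b28⊕b29⊕b30⊕b31 = 0⊕0⊕1⊕0⊕0⊕0⊕1⊕0⊕0⊕0⊕1⊕0⊕0⊕1⊕1⊕1 = 0
s16: b16⊕b17⊕b18⊕b19⊕b20⊕b21⊕b22⊕b23⊕b24⊕b25⊕b26⊕b27⊕b28⊕b29⊕b30⊕b31 = 1⊕1⊕0⊕0⊕1⊕1⊕0⊕0⊕0⊕0⊕1⊕0⊕0⊕1⊕1⊕1 = 0
Syndrome (s16...s1) = 00000 → position 0 (no error).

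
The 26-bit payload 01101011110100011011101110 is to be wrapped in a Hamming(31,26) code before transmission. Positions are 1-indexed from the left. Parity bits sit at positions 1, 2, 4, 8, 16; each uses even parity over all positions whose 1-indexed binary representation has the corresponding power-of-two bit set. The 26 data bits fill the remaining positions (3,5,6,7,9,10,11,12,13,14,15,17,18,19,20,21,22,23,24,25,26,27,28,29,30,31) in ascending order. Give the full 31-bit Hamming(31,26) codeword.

0000110110111101100011011101110

Place data bits at non-power-of-two positions: b3=0, b5=1, b6=1, b7=0, b9=1, b10=0, b11=1, b12=1, b13=1, b14=1, b15=0, b17=1, b18=0, b19=0, b20=0, b21=1, b22=1, b23=0, b24=1, b25=1, b26=1, b27=0, b28=1, b29=1, b30=1, b31=0.
p1 = XOR of data positions {3,5,7,9,11,13,15,17,19,21,23,25,27,29,31} = 0⊕1⊕0⊕1⊕1⊕1⊕0⊕1⊕0⊕1⊕0⊕1⊕0⊕1⊕0 = 0
p2 = XOR of data positions {3,6,7,10,11,14,15,18,19,22,23,26,27,30,31} = 0⊕1⊕0⊕0⊕1⊕1⊕0⊕0⊕0⊕1⊕0⊕1⊕0⊕1⊕0 = 0
p4 = XOR of data positions {5,6,7,12,13,14,15,20,21,22,23,28,29,30,31} = 1⊕1⊕0⊕1⊕1⊕1⊕0⊕0⊕1⊕1⊕0⊕1⊕1⊕1⊕0 = 0
p8 = XOR of data positions {9,10,11,12,13,14,15,24,25,26,27,28,29,30,31} = 1⊕0⊕1⊕1⊕1⊕1⊕0⊕1⊕1⊕1⊕0⊕1⊕1⊕1⊕0 = 1
p16 = XOR of data positions {17,18,19,20,21,22,23,24,25,26,27,28,29,30,31} = 1⊕0⊕0⊕0⊕1⊕1⊕0⊕1⊕1⊕1⊕0⊕1⊕1⊕1⊕0 = 1
Codeword b1..b31 = 0000110110111101100011011101110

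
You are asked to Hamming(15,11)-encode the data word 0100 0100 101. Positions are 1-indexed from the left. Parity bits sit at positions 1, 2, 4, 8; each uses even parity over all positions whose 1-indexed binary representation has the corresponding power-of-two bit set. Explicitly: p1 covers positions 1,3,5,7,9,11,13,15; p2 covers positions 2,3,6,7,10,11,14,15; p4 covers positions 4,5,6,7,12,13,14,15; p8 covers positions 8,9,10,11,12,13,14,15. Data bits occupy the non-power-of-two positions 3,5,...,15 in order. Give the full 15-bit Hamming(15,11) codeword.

100110010100101

Place data bits at non-power-of-two positions: b3=0, b5=1, b6=0, b7=0, b9=0, b10=1, b11=0, b12=0, b13=1, b14=0, b15=1.
p1 = XOR of data positions {3,5,7,9,11,13,15} = 0⊕1⊕0⊕0⊕0⊕1⊕1 = 1
p2 = XOR of data positions {3,6,7,10,11,14,15} = 0⊕0⊕0⊕1⊕0⊕0⊕1 = 0
p4 = XOR of data positions {5,6,7,12,13,14,15} = 1⊕0⊕0⊕0⊕1⊕0⊕1 = 1
p8 = XOR of data positions {9,10,11,12,13,14,15} = 0⊕1⊕0⊕0⊕1⊕0⊕1 = 1
Codeword b1..b15 = 100110010100101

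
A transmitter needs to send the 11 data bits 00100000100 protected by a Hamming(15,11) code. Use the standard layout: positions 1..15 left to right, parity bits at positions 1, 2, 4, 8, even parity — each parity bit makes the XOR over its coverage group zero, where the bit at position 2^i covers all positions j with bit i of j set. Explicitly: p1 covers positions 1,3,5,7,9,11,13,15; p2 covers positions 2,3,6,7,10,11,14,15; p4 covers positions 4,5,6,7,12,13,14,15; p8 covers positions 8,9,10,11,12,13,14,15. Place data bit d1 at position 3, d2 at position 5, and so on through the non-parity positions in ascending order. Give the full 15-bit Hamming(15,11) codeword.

110001010000100

Place data bits at non-power-of-two positions: b3=0, b5=0, b6=1, b7=0, b9=0, b10=0, b11=0, b12=0, b13=1, b14=0, b15=0.
p1 = XOR of data positions {3,5,7,9,11,13,15} = 0⊕0⊕0⊕0⊕0⊕1⊕0 = 1
p2 = XOR of data positions {3,6,7,10,11,14,15} = 0⊕1⊕0⊕0⊕0⊕0⊕0 = 1
p4 = XOR of data positions {5,6,7,12,13,14,15} = 0⊕1⊕0⊕0⊕1⊕0⊕0 = 0
p8 = XOR of data positions {9,10,11,12,13,14,15} = 0⊕0⊕0⊕0⊕1⊕0⊕0 = 1
Codeword b1..b15 = 110001010000100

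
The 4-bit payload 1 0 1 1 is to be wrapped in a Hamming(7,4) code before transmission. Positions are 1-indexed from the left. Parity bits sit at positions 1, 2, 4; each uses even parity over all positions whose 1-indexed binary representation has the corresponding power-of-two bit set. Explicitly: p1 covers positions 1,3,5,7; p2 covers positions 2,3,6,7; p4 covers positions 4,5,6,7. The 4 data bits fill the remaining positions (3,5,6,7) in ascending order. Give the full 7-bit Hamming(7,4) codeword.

0110011

Place data bits at non-power-of-two positions: b3=1, b5=0, b6=1, b7=1.
p1 = XOR of data positions {3,5,7} = 1⊕0⊕1 = 0
p2 = XOR of data positions {3,6,7} = 1⊕1⊕1 = 1
p4 = XOR of data positions {5,6,7} = 0⊕1⊕1 = 0
Codeword b1..b7 = 0110011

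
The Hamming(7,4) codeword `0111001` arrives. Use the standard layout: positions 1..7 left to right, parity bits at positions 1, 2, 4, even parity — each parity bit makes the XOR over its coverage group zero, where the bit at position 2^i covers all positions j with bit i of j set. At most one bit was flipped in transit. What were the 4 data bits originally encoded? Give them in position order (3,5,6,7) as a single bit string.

s1: b1⊕b3⊕b5⊕b7 = 0⊕1⊕0⊕1 = 0
s2: b2⊕b3⊕b6⊕b7 = 1⊕1⊕0⊕1 = 1
s4: b4⊕b5⊕b6⊕b7 = 1⊕0⊕0⊕1 = 0
Syndrome (s4...s1) = 010 → position 2.
Flip bit 2: corrected codeword = 0011001
Data bits at positions 3,5,6,7: 1001

1001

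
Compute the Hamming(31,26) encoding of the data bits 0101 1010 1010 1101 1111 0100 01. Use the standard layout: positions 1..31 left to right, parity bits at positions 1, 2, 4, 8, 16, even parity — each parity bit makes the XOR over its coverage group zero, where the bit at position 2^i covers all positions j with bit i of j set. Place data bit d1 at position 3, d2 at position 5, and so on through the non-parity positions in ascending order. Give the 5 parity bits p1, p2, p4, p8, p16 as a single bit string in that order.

Place data bits at non-power-of-two positions: b3=0, b5=1, b6=0, b7=1, b9=1, b10=0, b11=1, b12=0, b13=1, b14=0, b15=1, b17=0, b18=1, b19=1, b20=0, b21=1, b22=1, b23=1, b24=1, b25=1, b26=0, b27=1, b28=0, b29=0, b30=0, b31=1.
p1 = XOR of data positions {3,5,7,9,11,13,15,17,19,21,23,25,27,29,31} = 0⊕1⊕1⊕1⊕1⊕1⊕1⊕0⊕1⊕1⊕1⊕1⊕1⊕0⊕1 = 0
p2 = XOR of data positions {3,6,7,10,11,14,15,18,19,22,23,26,27,30,31} = 0⊕0⊕1⊕0⊕1⊕0⊕1⊕1⊕1⊕1⊕1⊕0⊕1⊕0⊕1 = 1
p4 = XOR of data positions {5,6,7,12,13,14,15,20,21,22,23,28,29,30,31} = 1⊕0⊕1⊕0⊕1⊕0⊕1⊕0⊕1⊕1⊕1⊕0⊕0⊕0⊕1 = 0
p8 = XOR of data positions {9,10,11,12,13,14,15,24,25,26,27,28,29,30,31} = 1⊕0⊕1⊕0⊕1⊕0⊕1⊕1⊕1⊕0⊕1⊕0⊕0⊕0⊕1 = 0
p16 = XOR of data positions {17,18,19,20,21,22,23,24,25,26,27,28,29,30,31} = 0⊕1⊕1⊕0⊕1⊕1⊕1⊕1⊕1⊕0⊕1⊕0⊕0⊕0⊕1 = 1
Parity bits p1,p2,p4,p8,p16 = 01001

01001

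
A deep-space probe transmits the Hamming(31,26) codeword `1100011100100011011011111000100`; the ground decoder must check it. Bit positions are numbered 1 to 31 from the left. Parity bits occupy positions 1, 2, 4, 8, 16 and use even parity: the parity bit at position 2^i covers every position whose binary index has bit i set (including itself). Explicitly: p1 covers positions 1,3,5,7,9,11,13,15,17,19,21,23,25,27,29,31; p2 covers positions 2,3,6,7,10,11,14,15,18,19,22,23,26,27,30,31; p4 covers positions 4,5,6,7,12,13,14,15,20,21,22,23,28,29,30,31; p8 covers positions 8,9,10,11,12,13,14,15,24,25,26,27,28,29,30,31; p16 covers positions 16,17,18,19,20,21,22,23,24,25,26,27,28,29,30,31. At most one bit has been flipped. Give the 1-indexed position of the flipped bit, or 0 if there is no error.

s1: b1⊕b3⊕b5⊕b7⊕b9⊕b11⊕b13⊕b15⊕b17⊕b19⊕b21⊕b23⊕b25⊕b27⊕b29⊕b31 = 1⊕0⊕0⊕1⊕0⊕1⊕0⊕1⊕0⊕1⊕1⊕1⊕1⊕0⊕1⊕0 = 1
s2: b2⊕b3⊕b6⊕b7⊕b10⊕b11⊕b14⊕b15⊕b18⊕b19⊕b22⊕b23⊕b26⊕b27⊕b30⊕b31 = 1⊕0⊕1⊕1⊕0⊕1⊕0⊕1⊕1⊕1⊕1⊕1⊕0⊕0⊕0⊕0 = 1
s4: b4⊕b5⊕b6⊕b7⊕b12⊕b13⊕b14⊕b15⊕b20⊕b21⊕b22⊕b23⊕b28⊕b29⊕b30⊕b31 = 0⊕0⊕1⊕1⊕0⊕0⊕0⊕1⊕0⊕1⊕1⊕1⊕0⊕1⊕0⊕0 = 1
s8: b8⊕b9⊕b10⊕b11⊕b12⊕b13⊕b14⊕b15⊕b24⊕b25⊕b26⊕b27⊕b28⊕b29⊕b30⊕b31 = 1⊕0⊕0⊕1⊕0⊕0⊕0⊕1⊕1⊕1⊕0⊕0⊕0⊕1⊕0⊕0 = 0
s16: b16⊕b17⊕b18⊕b19⊕b20⊕b21⊕b22⊕b23⊕b24⊕b25⊕b26⊕b27⊕b28⊕b29⊕b30⊕b31 = 1⊕0⊕1⊕1⊕0⊕1⊕1⊕1⊕1⊕1⊕0⊕0⊕0⊕1⊕0⊕0 = 1
Syndrome (s16...s1) = 10111 → position 23.

23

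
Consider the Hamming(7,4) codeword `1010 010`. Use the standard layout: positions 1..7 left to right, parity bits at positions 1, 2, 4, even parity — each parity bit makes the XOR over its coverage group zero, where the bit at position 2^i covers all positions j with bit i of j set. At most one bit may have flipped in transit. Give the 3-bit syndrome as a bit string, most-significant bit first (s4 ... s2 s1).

s1: b1⊕b3⊕b5⊕b7 = 1⊕1⊕0⊕0 = 0
s2: b2⊕b3⊕b6⊕b7 = 0⊕1⊕1⊕0 = 0
s4: b4⊕b5⊕b6⊕b7 = 0⊕0⊕1⊕0 = 1
Syndrome (s4...s1) = 100 → position 4.

100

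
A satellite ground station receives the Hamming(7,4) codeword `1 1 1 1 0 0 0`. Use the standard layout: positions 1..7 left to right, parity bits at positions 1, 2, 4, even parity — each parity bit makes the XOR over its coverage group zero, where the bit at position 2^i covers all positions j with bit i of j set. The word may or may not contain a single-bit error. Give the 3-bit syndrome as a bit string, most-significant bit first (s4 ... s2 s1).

s1: b1⊕b3⊕b5⊕b7 = 1⊕1⊕0⊕0 = 0
s2: b2⊕b3⊕b6⊕b7 = 1⊕1⊕0⊕0 = 0
s4: b4⊕b5⊕b6⊕b7 = 1⊕0⊕0⊕0 = 1
Syndrome (s4...s1) = 100 → position 4.

100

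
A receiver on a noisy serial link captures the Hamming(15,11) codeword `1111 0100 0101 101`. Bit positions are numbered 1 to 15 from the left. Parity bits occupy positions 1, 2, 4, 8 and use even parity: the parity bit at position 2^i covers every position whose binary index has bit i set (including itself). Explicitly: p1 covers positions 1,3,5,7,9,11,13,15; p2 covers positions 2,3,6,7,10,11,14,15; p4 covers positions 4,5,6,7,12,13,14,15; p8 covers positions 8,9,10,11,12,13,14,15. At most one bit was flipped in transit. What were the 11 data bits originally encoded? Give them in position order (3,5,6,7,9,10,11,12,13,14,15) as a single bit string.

10000101101

s1: b1⊕b3⊕b5⊕b7⊕b9⊕b11⊕b13⊕b15 = 1⊕1⊕0⊕0⊕0⊕0⊕1⊕1 = 0
s2: b2⊕b3⊕b6⊕b7⊕b10⊕b11⊕b14⊕b15 = 1⊕1⊕1⊕0⊕1⊕0⊕0⊕1 = 1
s4: b4⊕b5⊕b6⊕b7⊕b12⊕b13⊕b14⊕b15 = 1⊕0⊕1⊕0⊕1⊕1⊕0⊕1 = 1
s8: b8⊕b9⊕b10⊕b11⊕b12⊕b13⊕b14⊕b15 = 0⊕0⊕1⊕0⊕1⊕1⊕0⊕1 = 0
Syndrome (s8...s1) = 0110 → position 6.
Flip bit 6: corrected codeword = 111100000101101
Data bits at positions 3,5,6,7,9,10,11,12,13,14,15: 10000101101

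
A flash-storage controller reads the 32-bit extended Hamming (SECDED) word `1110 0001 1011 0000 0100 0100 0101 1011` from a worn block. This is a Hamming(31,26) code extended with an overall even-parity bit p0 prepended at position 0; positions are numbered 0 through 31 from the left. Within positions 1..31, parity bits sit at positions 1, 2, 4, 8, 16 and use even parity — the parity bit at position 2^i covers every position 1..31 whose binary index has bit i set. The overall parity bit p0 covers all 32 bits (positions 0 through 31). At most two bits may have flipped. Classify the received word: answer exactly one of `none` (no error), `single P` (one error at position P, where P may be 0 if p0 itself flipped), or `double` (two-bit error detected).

s1: b1⊕b3⊕b5⊕b7⊕b9⊕b11⊕b13⊕b15⊕b17⊕b19⊕b21⊕b23⊕b25⊕b27⊕b29⊕b31 = 1⊕0⊕0⊕1⊕0⊕1⊕0⊕0⊕1⊕0⊕1⊕0⊕1⊕1⊕0⊕1 = 0
s2: b2⊕b3⊕b6⊕b7⊕b10⊕b11⊕b14⊕b15⊕b18⊕b19⊕b22⊕b23⊕b26⊕b27⊕b30⊕b31 = 1⊕0⊕0⊕1⊕1⊕1⊕0⊕0⊕0⊕0⊕0⊕0⊕0⊕1⊕1⊕1 = 1
s4: b4⊕b5⊕b6⊕b7⊕b12⊕b13⊕b14⊕b15⊕b20⊕b21⊕b22⊕b23⊕b28⊕b29⊕b30⊕b31 = 0⊕0⊕0⊕1⊕0⊕0⊕0⊕0⊕0⊕1⊕0⊕0⊕1⊕0⊕1⊕1 = 1
s8: b8⊕b9⊕b10⊕b11⊕b12⊕b13⊕b14⊕b15⊕b24⊕b25⊕b26⊕b27⊕b28⊕b29⊕b30⊕b31 = 1⊕0⊕1⊕1⊕0⊕0⊕0⊕0⊕0⊕1⊕0⊕1⊕1⊕0⊕1⊕1 = 0
s16: b16⊕b17⊕b18⊕b19⊕b20⊕b21⊕b22⊕b23⊕b24⊕b25⊕b26⊕b27⊕b28⊕b29⊕b30⊕b31 = 0⊕1⊕0⊕0⊕0⊕1⊕0⊕0⊕0⊕1⊕0⊕1⊕1⊕0⊕1⊕1 = 1
Syndrome (s16...s1) = 10110 → position 22.
Overall parity (XOR of all 32 bits, including p0): 1⊕1⊕1⊕0⊕0⊕0⊕0⊕1⊕1⊕0⊕1⊕1⊕0⊕0⊕0⊕0⊕0⊕1⊕0⊕0⊕0⊕1⊕0⊕0⊕0⊕1⊕0⊕1⊕1⊕0⊕1⊕1 = 0
Overall=0, syndrome position=22 → double-bit error detected (uncorrectable).

double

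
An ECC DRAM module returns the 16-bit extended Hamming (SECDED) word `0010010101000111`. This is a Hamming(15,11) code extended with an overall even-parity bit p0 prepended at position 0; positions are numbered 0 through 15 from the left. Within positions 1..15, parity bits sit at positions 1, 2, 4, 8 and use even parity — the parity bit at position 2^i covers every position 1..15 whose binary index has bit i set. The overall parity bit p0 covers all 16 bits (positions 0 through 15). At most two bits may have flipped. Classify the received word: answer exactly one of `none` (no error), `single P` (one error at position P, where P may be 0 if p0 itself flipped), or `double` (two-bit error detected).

single 5

s1: b1⊕b3⊕b5⊕b7⊕b9⊕b11⊕b13⊕b15 = 0⊕0⊕1⊕1⊕1⊕0⊕1⊕1 = 1
s2: b2⊕b3⊕b6⊕b7⊕b10⊕b11⊕b14⊕b15 = 1⊕0⊕0⊕1⊕0⊕0⊕1⊕1 = 0
s4: b4⊕b5⊕b6⊕b7⊕b12⊕b13⊕b14⊕b15 = 0⊕1⊕0⊕1⊕0⊕1⊕1⊕1 = 1
s8: b8⊕b9⊕b10⊕b11⊕b12⊕b13⊕b14⊕b15 = 0⊕1⊕0⊕0⊕0⊕1⊕1⊕1 = 0
Syndrome (s8...s1) = 0101 → position 5.
Overall parity (XOR of all 16 bits, including p0): 0⊕0⊕1⊕0⊕0⊕1⊕0⊕1⊕0⊕1⊕0⊕0⊕0⊕1⊕1⊕1 = 1
Overall=1, syndrome position=5 → single-bit error at position 5.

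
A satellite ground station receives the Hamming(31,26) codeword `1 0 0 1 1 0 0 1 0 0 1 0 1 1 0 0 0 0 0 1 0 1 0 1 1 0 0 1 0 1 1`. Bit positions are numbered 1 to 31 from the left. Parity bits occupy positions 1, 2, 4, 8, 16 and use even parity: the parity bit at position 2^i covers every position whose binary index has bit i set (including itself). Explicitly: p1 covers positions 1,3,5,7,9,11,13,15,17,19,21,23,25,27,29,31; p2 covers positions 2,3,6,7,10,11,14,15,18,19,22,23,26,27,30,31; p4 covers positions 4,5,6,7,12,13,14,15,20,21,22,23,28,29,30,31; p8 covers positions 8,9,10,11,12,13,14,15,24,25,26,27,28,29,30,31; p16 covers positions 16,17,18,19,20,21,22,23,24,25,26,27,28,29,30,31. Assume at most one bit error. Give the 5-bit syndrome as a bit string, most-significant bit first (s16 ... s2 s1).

s1: b1⊕b3⊕b5⊕b7⊕b9⊕b11⊕b13⊕b15⊕b17⊕b19⊕b21⊕b23⊕b25⊕b27⊕b29⊕b31 = 1⊕0⊕1⊕0⊕0⊕1⊕1⊕0⊕0⊕0⊕0⊕0⊕1⊕0⊕0⊕1 = 0
s2: b2⊕b3⊕b6⊕b7⊕b10⊕b11⊕b14⊕b15⊕b18⊕b19⊕b22⊕b23⊕b26⊕b27⊕b30⊕b31 = 0⊕0⊕0⊕0⊕0⊕1⊕1⊕0⊕0⊕0⊕1⊕0⊕0⊕0⊕1⊕1 = 1
s4: b4⊕b5⊕b6⊕b7⊕b12⊕b13⊕b14⊕b15⊕b20⊕b21⊕b22⊕b23⊕b28⊕b29⊕b30⊕b31 = 1⊕1⊕0⊕0⊕0⊕1⊕1⊕0⊕1⊕0⊕1⊕0⊕1⊕0⊕1⊕1 = 1
s8: b8⊕b9⊕b10⊕b11⊕b12⊕b13⊕b14⊕b15⊕b24⊕b25⊕b26⊕b27⊕b28⊕b29⊕b30⊕b31 = 1⊕0⊕0⊕1⊕0⊕1⊕1⊕0⊕1⊕1⊕0⊕0⊕1⊕0⊕1⊕1 = 1
s16: b16⊕b17⊕b18⊕b19⊕b20⊕b21⊕b22⊕b23⊕b24⊕b25⊕b26⊕b27⊕b28⊕b29⊕b30⊕b31 = 0⊕0⊕0⊕0⊕1⊕0⊕1⊕0⊕1⊕1⊕0⊕0⊕1⊕0⊕1⊕1 = 1
Syndrome (s16...s1) = 11110 → position 30.

11110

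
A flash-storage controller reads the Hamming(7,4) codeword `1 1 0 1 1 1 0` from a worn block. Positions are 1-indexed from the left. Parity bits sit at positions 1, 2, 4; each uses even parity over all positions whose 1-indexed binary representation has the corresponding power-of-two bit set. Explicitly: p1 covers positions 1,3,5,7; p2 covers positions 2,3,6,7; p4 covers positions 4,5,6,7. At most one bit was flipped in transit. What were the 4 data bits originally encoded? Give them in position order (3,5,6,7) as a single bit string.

0110

s1: b1⊕b3⊕b5⊕b7 = 1⊕0⊕1⊕0 = 0
s2: b2⊕b3⊕b6⊕b7 = 1⊕0⊕1⊕0 = 0
s4: b4⊕b5⊕b6⊕b7 = 1⊕1⊕1⊕0 = 1
Syndrome (s4...s1) = 100 → position 4.
Flip bit 4: corrected codeword = 1100110
Data bits at positions 3,5,6,7: 0110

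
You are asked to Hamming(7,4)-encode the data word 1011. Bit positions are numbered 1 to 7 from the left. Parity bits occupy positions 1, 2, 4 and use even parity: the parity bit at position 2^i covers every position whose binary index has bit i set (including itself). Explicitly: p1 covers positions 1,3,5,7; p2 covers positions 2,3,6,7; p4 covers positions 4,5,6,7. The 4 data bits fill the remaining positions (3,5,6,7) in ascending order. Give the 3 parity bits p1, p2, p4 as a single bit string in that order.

010

Place data bits at non-power-of-two positions: b3=1, b5=0, b6=1, b7=1.
p1 = XOR of data positions {3,5,7} = 1⊕0⊕1 = 0
p2 = XOR of data positions {3,6,7} = 1⊕1⊕1 = 1
p4 = XOR of data positions {5,6,7} = 0⊕1⊕1 = 0
Parity bits p1,p2,p4 = 010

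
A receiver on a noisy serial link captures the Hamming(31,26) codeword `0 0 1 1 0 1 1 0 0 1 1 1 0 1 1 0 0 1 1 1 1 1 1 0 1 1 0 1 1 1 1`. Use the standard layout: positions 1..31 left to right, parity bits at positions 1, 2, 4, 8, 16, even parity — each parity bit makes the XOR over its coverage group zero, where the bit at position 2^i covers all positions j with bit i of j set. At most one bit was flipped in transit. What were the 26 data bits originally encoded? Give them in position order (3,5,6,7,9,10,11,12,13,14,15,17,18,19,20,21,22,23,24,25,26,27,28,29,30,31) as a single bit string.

s1: b1⊕b3⊕b5⊕b7⊕b9⊕b11⊕b13⊕b15⊕b17⊕b19⊕b21⊕b23⊕b25⊕b27⊕b29⊕b31 = 0⊕1⊕0⊕1⊕0⊕1⊕0⊕1⊕0⊕1⊕1⊕1⊕1⊕0⊕1⊕1 = 0
s2: b2⊕b3⊕b6⊕b7⊕b10⊕b11⊕b14⊕b15⊕b18⊕b19⊕b22⊕b23⊕b26⊕b27⊕b30⊕b31 = 0⊕1⊕1⊕1⊕1⊕1⊕1⊕1⊕1⊕1⊕1⊕1⊕1⊕0⊕1⊕1 = 0
s4: b4⊕b5⊕b6⊕b7⊕b12⊕b13⊕b14⊕b15⊕b20⊕b21⊕b22⊕b23⊕b28⊕b29⊕b30⊕b31 = 1⊕0⊕1⊕1⊕1⊕0⊕1⊕1⊕1⊕1⊕1⊕1⊕1⊕1⊕1⊕1 = 0
s8: b8⊕b9⊕b10⊕b11⊕b12⊕b13⊕b14⊕b15⊕b24⊕b25⊕b26⊕b27⊕b28⊕b29⊕b30⊕b31 = 0⊕0⊕1⊕1⊕1⊕0⊕1⊕1⊕0⊕1⊕1⊕0⊕1⊕1⊕1⊕1 = 1
s16: b16⊕b17⊕b18⊕b19⊕b20⊕b21⊕b22⊕b23⊕b24⊕b25⊕b26⊕b27⊕b28⊕b29⊕b30⊕b31 = 0⊕0⊕1⊕1⊕1⊕1⊕1⊕1⊕0⊕1⊕1⊕0⊕1⊕1⊕1⊕1 = 0
Syndrome (s16...s1) = 01000 → position 8.
Flip bit 8: corrected codeword = 0011011101110110011111101101111
Data bits at positions 3,5,6,7,9,10,11,12,13,14,15,17,18,19,20,21,22,23,24,25,26,27,28,29,30,31: 10110111011011111101101111

10110111011011111101101111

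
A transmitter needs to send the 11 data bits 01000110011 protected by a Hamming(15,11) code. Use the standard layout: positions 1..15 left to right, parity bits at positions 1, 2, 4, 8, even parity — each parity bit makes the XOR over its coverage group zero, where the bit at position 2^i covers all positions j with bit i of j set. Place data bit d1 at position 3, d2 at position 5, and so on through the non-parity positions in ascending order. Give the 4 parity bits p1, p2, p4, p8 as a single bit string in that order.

1010

Place data bits at non-power-of-two positions: b3=0, b5=1, b6=0, b7=0, b9=0, b10=1, b11=1, b12=0, b13=0, b14=1, b15=1.
p1 = XOR of data positions {3,5,7,9,11,13,15} = 0⊕1⊕0⊕0⊕1⊕0⊕1 = 1
p2 = XOR of data positions {3,6,7,10,11,14,15} = 0⊕0⊕0⊕1⊕1⊕1⊕1 = 0
p4 = XOR of data positions {5,6,7,12,13,14,15} = 1⊕0⊕0⊕0⊕0⊕1⊕1 = 1
p8 = XOR of data positions {9,10,11,12,13,14,15} = 0⊕1⊕1⊕0⊕0⊕1⊕1 = 0
Parity bits p1,p2,p4,p8 = 1010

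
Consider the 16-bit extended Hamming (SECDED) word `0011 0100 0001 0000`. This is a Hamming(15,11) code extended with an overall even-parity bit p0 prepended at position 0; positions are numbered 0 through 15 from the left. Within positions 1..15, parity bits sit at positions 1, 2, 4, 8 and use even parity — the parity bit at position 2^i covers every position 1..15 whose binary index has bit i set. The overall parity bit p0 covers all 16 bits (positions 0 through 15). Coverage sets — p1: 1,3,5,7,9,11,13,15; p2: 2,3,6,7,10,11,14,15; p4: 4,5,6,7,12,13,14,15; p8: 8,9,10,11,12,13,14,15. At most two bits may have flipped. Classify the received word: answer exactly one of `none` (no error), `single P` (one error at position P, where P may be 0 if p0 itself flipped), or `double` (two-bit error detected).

s1: b1⊕b3⊕b5⊕b7⊕b9⊕b11⊕b13⊕b15 = 0⊕1⊕1⊕0⊕0⊕1⊕0⊕0 = 1
s2: b2⊕b3⊕b6⊕b7⊕b10⊕b11⊕b14⊕b15 = 1⊕1⊕0⊕0⊕0⊕1⊕0⊕0 = 1
s4: b4⊕b5⊕b6⊕b7⊕b12⊕b13⊕b14⊕b15 = 0⊕1⊕0⊕0⊕0⊕0⊕0⊕0 = 1
s8: b8⊕b9⊕b10⊕b11⊕b12⊕b13⊕b14⊕b15 = 0⊕0⊕0⊕1⊕0⊕0⊕0⊕0 = 1
Syndrome (s8...s1) = 1111 → position 15.
Overall parity (XOR of all 16 bits, including p0): 0⊕0⊕1⊕1⊕0⊕1⊕0⊕0⊕0⊕0⊕0⊕1⊕0⊕0⊕0⊕0 = 0
Overall=0, syndrome position=15 → double-bit error detected (uncorrectable).

double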